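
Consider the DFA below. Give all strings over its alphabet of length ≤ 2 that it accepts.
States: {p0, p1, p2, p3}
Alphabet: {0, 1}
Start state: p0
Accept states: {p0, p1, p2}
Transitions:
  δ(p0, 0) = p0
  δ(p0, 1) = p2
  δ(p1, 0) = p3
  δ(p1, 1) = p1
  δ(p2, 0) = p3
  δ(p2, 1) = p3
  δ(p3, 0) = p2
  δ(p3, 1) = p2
ε, 0, 1, 00, 01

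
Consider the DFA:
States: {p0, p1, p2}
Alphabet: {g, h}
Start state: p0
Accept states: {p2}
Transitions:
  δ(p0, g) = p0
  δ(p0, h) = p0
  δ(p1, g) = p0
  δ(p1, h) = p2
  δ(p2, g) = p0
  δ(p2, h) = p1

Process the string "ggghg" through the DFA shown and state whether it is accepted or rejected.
Processing string "ggghg":
  p0 --g--> p0
  p0 --g--> p0
  p0 --g--> p0
  p0 --h--> p0
  p0 --g--> p0
Final state: p0
Accept states: {p2}
No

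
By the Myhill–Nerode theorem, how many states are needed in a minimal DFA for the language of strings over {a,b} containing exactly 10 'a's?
By Myhill–Nerode, count the distinguishable equivalence classes: 12 classes — having seen 0, 1, …, 10, or >10 copies of 'a'; the count-10 class is the only accepting one and >10 is dead.
12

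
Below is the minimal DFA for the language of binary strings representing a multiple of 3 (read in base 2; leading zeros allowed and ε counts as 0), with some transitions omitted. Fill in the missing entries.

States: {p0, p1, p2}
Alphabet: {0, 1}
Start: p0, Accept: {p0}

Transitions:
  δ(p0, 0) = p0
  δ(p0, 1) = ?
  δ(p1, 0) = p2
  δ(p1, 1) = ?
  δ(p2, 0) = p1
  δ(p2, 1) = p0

From the language and accept set, identify what each state tracks — p0: value ≡ 0 (mod 3); p1: value ≡ 2 (mod 3); p2: value ≡ 1 (mod 3).
Each missing δ(q, a) is the state matching the new tracked value after reading a.
δ(p0, 1) = p2; δ(p1, 1) = p1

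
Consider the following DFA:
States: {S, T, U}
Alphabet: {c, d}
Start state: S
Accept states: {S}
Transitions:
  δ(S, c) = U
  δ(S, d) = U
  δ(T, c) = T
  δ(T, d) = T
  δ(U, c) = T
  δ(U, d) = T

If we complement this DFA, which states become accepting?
Complement accept states = All states \ Original accept states
= {S, T, U} \ {S}
{T, U}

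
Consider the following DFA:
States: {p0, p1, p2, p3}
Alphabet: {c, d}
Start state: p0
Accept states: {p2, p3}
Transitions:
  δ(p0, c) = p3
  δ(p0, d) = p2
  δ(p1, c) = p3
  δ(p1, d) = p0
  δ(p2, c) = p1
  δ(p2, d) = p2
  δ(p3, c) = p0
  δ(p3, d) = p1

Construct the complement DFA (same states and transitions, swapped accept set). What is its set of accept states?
Complement accept states = All states \ Original accept states
= {p0, p1, p2, p3} \ {p2, p3}
{p0, p1}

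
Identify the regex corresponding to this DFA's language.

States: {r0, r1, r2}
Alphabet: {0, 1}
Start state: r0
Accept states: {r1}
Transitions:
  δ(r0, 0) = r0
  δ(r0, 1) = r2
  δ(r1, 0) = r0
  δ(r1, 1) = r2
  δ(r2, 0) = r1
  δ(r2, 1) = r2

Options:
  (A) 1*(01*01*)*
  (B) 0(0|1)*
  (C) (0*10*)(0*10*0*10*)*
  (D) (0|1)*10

Check each option against the DFA on short strings; one disagreement eliminates an option:
  (A) 1*(01*01*)*: on ε the DFA stays in r0 and rejects (r0 ∉ Accept), but the regex matches it → eliminate
  (B) 0(0|1)*: on '0' the DFA goes r0 → r0 and rejects (r0 ∉ Accept), but the regex matches it → eliminate
  (C) (0*10*)(0*10*0*10*)*: on '1' the DFA goes r0 → r2 and rejects (r2 ∉ Accept), but the regex matches it → eliminate
  (D) (0|1)*10: agrees with the DFA on every string of length ≤ 6
Only (D) is consistent with the DFA.
(D) (0|1)*10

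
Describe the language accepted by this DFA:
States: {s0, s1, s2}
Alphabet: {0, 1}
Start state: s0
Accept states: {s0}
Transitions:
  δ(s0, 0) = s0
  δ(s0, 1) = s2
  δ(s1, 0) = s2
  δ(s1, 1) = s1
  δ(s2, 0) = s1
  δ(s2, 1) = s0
Testing a few strings:
  '010' → reject
  '00' → accept
  '0110' → accept
  '1' → reject
State roles: s0=value ≡ 0 (mod 3); s1=value ≡ 2 (mod 3); s2=value ≡ 1 (mod 3)
All binary strings representing a multiple of 3 (read in base 2; leading zeros allowed and ε counts as 0)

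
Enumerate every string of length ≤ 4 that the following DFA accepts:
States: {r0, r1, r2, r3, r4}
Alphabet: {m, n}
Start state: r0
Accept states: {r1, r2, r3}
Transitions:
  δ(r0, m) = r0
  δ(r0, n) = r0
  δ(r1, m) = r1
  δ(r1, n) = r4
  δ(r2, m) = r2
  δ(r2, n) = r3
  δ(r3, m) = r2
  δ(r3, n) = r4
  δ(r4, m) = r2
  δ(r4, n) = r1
None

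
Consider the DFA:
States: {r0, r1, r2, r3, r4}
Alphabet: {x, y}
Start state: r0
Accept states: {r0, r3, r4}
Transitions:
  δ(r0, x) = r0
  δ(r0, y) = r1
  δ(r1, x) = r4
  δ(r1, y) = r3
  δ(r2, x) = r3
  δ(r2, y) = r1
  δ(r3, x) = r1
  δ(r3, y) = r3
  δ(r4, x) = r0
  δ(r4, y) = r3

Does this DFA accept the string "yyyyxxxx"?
Processing string "yyyyxxxx":
  r0 --y--> r1
  r1 --y--> r3
  r3 --y--> r3
  r3 --y--> r3
  r3 --x--> r1
  r1 --x--> r4
  r4 --x--> r0
  r0 --x--> r0
Final state: r0
Accept states: {r0, r3, r4}
Yes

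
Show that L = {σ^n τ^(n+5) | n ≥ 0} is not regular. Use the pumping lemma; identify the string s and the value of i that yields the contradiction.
Assume L is regular with pumping length p. Idea: pumping the σ-block breaks the fixed offset of 5.
Choose s = σ^p τ^(p+5) ∈ L. By the pumping lemma, s = xyz with |xy| ≤ p, |y| > 0, so y = σ^k with k ≥ 1. Then xy²z = σ^(p+k) τ^(p+5). For this to be in L we would need p+5 = (p+k)+5, i.e. k = 0, contradicting k ≥ 1. So xy²z ∉ L.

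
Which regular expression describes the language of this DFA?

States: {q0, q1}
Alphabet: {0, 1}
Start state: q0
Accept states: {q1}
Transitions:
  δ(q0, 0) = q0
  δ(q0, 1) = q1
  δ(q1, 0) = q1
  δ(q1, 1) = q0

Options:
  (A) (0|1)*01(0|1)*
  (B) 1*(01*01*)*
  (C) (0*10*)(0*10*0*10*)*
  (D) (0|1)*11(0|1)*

Check each option against the DFA on short strings; one disagreement eliminates an option:
  (A) (0|1)*01(0|1)*: on '1' the DFA goes q0 → q1 and accepts (q1 ∈ Accept), but the regex does not match it → eliminate
  (B) 1*(01*01*)*: on ε the DFA stays in q0 and rejects (q0 ∉ Accept), but the regex matches it → eliminate
  (C) (0*10*)(0*10*0*10*)*: agrees with the DFA on every string of length ≤ 6
  (D) (0|1)*11(0|1)*: on '1' the DFA goes q0 → q1 and accepts (q1 ∈ Accept), but the regex does not match it → eliminate
Only (C) is consistent with the DFA.
(C) (0*10*)(0*10*0*10*)*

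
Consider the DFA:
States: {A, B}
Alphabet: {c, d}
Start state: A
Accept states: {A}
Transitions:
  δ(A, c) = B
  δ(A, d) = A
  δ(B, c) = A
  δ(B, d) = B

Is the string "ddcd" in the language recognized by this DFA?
Processing string "ddcd":
  A --d--> A
  A --d--> A
  A --c--> B
  B --d--> B
Final state: B
Accept states: {A}
No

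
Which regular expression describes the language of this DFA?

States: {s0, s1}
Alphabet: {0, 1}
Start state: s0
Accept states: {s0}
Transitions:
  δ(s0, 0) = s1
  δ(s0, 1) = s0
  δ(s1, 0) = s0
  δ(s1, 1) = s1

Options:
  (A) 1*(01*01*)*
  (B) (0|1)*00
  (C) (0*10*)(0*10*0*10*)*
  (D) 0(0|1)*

Check each option against the DFA on short strings; one disagreement eliminates an option:
  (A) 1*(01*01*)*: agrees with the DFA on every string of length ≤ 6
  (B) (0|1)*00: on ε the DFA stays in s0 and accepts (s0 ∈ Accept), but the regex does not match it → eliminate
  (C) (0*10*)(0*10*0*10*)*: on ε the DFA stays in s0 and accepts (s0 ∈ Accept), but the regex does not match it → eliminate
  (D) 0(0|1)*: on ε the DFA stays in s0 and accepts (s0 ∈ Accept), but the regex does not match it → eliminate
Only (A) is consistent with the DFA.
(A) 1*(01*01*)*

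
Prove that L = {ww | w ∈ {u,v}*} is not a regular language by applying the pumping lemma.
Assume L is regular with pumping length p. Idea: pumping the leading u-block breaks the equality of the two halves.
Choose s = u^p v u^p v ∈ L (with w = u^p v). |s| = 2p+2 ≥ p. By the pumping lemma, s = xyz with |xy| ≤ p, |y| > 0, so y = u^k with k ≥ 1, in the first u-block. Then xy²z = u^(p+k) v u^p v, of length 2p+2+k. If k is odd this length is odd, so it cannot be of the form ww. If k is even, each half has length p+1+k/2 ≤ p+k, so the first half lies entirely inside the leading u-block and contains no v, while the second half ends in v; the halves differ. Either way xy²z ∉ L.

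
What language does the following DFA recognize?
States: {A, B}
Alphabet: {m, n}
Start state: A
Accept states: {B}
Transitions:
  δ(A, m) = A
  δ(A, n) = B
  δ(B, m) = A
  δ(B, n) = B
Testing a few strings:
  'nmn' → accept
  'nnm' → reject
  'nm' → reject
  'mnm' → reject
State roles: A=last symbol not n; B=last symbol is n
All strings over {m,n} ending with n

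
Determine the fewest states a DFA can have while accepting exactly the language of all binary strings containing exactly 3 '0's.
By Myhill–Nerode, count the distinguishable equivalence classes: 5 classes — having seen 0, 1, …, 3, or >3 copies of '0'; the count-3 class is the only accepting one and >3 is dead.
5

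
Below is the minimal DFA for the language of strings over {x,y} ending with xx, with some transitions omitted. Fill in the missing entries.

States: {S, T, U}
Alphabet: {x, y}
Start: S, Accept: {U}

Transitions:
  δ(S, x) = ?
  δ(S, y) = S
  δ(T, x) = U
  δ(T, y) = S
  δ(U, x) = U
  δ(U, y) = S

From the language and accept set, identify what each state tracks — S: last symbol not x; T: one trailing x; U: two trailing x's.
Each missing δ(q, a) is the state matching the new tracked value after reading a.
δ(S, x) = T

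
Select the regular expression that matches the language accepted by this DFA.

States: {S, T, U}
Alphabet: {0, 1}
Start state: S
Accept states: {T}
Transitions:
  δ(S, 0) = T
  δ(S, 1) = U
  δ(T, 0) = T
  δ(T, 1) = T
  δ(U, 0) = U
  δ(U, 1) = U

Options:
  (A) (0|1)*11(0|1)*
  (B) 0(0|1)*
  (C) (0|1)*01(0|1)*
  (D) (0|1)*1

Check each option against the DFA on short strings; one disagreement eliminates an option:
  (A) (0|1)*11(0|1)*: on '0' the DFA goes S → T and accepts (T ∈ Accept), but the regex does not match it → eliminate
  (B) 0(0|1)*: agrees with the DFA on every string of length ≤ 6
  (C) (0|1)*01(0|1)*: on '0' the DFA goes S → T and accepts (T ∈ Accept), but the regex does not match it → eliminate
  (D) (0|1)*1: on '0' the DFA goes S → T and accepts (T ∈ Accept), but the regex does not match it → eliminate
Only (B) is consistent with the DFA.
(B) 0(0|1)*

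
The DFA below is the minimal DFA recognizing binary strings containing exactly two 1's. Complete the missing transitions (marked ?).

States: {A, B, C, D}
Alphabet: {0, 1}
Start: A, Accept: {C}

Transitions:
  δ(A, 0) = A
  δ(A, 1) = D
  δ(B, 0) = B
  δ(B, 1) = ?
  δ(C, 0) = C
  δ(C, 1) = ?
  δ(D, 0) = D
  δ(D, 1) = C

From the language and accept set, identify what each state tracks — A: zero 1's; B: ≥ three 1's (dead); C: two 1's; D: one 1.
Each missing δ(q, a) is the state matching the new tracked value after reading a.
δ(B, 1) = B; δ(C, 1) = B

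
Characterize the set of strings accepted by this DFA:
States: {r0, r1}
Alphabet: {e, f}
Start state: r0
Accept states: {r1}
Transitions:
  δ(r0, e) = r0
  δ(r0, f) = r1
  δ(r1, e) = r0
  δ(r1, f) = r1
Testing a few strings:
  'ee' → reject
  'ffe' → reject
  'ff' → accept
  'eff' → accept
State roles: r0=last symbol not f; r1=last symbol is f
All strings over {e,f} ending with f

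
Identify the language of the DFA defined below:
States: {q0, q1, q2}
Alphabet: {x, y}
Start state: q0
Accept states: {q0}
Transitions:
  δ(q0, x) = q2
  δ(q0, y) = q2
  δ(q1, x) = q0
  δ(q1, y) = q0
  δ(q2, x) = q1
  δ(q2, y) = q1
Testing a few strings:
  'yx' → reject
  'yxy' → accept
  'yyx' → accept
  'xyyx' → reject
State roles: q0=length ≡ 0 (mod 3); q1=length ≡ 2 (mod 3); q2=length ≡ 1 (mod 3)
All strings over {x,y} whose length is a multiple of 3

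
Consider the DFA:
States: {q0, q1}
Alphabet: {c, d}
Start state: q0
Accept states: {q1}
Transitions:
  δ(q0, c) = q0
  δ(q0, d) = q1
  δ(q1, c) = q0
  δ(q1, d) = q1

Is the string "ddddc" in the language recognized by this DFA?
Processing string "ddddc":
  q0 --d--> q1
  q1 --d--> q1
  q1 --d--> q1
  q1 --d--> q1
  q1 --c--> q0
Final state: q0
Accept states: {q1}
No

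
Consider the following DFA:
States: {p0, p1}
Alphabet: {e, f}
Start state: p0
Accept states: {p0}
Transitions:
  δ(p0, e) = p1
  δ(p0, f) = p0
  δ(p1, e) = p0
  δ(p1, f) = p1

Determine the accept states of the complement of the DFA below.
Complement accept states = All states \ Original accept states
= {p0, p1} \ {p0}
{p1}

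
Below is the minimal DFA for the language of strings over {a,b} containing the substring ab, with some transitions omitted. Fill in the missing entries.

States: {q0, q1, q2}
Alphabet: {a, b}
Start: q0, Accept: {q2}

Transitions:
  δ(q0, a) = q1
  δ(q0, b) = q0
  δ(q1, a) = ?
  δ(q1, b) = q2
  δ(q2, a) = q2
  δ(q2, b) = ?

From the language and accept set, identify what each state tracks — q0: no a seen yet; q1: seen a a, waiting for b; q2: substring ab seen.
Each missing δ(q, a) is the state matching the new tracked value after reading a.
δ(q1, a) = q1; δ(q2, b) = q2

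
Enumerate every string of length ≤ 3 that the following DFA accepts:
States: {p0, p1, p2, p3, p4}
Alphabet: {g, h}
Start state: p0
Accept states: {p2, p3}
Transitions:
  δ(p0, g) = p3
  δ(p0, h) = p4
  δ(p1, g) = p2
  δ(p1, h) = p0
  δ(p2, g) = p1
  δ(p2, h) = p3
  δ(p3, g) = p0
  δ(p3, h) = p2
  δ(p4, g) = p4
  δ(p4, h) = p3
g, gh, hh, ggg, ghh, hgh, hhh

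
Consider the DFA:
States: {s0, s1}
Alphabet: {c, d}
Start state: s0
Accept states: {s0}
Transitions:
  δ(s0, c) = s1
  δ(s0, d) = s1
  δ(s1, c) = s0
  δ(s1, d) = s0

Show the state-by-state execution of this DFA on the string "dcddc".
read 'd': s0 → s1
  read 'c': s1 → s0
  read 'd': s0 → s1
  read 'd': s1 → s0
  read 'c': s0 → s1
s0 -> s1 -> s0 -> s1 -> s0 -> s1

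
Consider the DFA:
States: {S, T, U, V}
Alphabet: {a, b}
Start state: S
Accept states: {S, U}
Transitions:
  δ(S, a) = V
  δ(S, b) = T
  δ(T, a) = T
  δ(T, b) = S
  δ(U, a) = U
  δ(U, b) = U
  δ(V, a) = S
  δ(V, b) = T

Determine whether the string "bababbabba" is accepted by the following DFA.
Processing string "bababbabba":
  S --b--> T
  T --a--> T
  T --b--> S
  S --a--> V
  V --b--> T
  T --b--> S
  S --a--> V
  V --b--> T
  T --b--> S
  S --a--> V
Final state: V
Accept states: {S, U}
No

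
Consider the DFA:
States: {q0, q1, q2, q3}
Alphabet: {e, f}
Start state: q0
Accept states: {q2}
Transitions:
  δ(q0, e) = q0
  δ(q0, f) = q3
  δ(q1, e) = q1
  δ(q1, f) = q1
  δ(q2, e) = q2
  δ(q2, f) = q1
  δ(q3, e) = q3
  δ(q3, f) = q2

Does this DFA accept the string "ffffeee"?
Processing string "ffffeee":
  q0 --f--> q3
  q3 --f--> q2
  q2 --f--> q1
  q1 --f--> q1
  q1 --e--> q1
  q1 --e--> q1
  q1 --e--> q1
Final state: q1
Accept states: {q2}
No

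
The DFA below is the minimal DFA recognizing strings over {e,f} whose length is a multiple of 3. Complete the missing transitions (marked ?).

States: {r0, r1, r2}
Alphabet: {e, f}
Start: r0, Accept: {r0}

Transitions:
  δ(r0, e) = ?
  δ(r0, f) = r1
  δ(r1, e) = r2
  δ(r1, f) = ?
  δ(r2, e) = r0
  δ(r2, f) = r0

From the language and accept set, identify what each state tracks — r0: length ≡ 0 (mod 3); r1: length ≡ 1 (mod 3); r2: length ≡ 2 (mod 3).
Each missing δ(q, a) is the state matching the new tracked value after reading a.
δ(r0, e) = r1; δ(r1, f) = r2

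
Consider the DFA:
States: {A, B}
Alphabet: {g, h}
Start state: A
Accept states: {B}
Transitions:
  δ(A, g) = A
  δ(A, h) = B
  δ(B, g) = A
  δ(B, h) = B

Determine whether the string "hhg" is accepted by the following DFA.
Processing string "hhg":
  A --h--> B
  B --h--> B
  B --g--> A
Final state: A
Accept states: {B}
No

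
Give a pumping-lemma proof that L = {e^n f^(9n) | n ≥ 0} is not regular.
Assume L is regular with pumping length p. Idea: pumping the e-block breaks the 1:9 ratio.
Choose s = e^p f^(9p) (length 10p ≥ p). By the pumping lemma, s = xyz with |xy| ≤ p, |y| > 0, so y = e^k with k ≥ 1. Then xy²z = e^(p+k) f^(9p). For this to be in L we would need 9p = 9(p+k), i.e. 9k = 0, contradicting k ≥ 1. So xy²z ∉ L.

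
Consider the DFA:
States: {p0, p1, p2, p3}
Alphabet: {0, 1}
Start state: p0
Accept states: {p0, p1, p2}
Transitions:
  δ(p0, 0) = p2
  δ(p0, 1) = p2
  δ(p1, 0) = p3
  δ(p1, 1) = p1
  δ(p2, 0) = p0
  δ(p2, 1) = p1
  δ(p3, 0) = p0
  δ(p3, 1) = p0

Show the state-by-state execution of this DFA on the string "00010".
read '0': p0 → p2
  read '0': p2 → p0
  read '0': p0 → p2
  read '1': p2 → p1
  read '0': p1 → p3
p0 -> p2 -> p0 -> p2 -> p1 -> p3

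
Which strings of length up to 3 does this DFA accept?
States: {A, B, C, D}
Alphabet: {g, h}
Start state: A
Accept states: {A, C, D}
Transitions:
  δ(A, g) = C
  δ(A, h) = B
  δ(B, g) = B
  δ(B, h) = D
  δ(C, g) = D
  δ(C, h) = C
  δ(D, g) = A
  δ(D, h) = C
ε, g, gg, gh, hh, ggg, ggh, ghg, ghh, hgh, hhg, hhh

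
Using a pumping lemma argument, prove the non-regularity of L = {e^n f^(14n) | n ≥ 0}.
Assume L is regular with pumping length p. Idea: pumping the e-block breaks the 1:14 ratio.
Choose s = e^p f^(14p) (length 15p ≥ p). By the pumping lemma, s = xyz with |xy| ≤ p, |y| > 0, so y = e^k with k ≥ 1. Then xy²z = e^(p+k) f^(14p). For this to be in L we would need 14p = 14(p+k), i.e. 14k = 0, contradicting k ≥ 1. So xy²z ∉ L.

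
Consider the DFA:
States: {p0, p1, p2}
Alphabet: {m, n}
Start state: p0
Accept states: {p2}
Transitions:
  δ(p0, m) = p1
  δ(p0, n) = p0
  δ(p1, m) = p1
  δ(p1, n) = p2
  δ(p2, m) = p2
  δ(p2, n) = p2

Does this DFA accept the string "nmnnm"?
Processing string "nmnnm":
  p0 --n--> p0
  p0 --m--> p1
  p1 --n--> p2
  p2 --n--> p2
  p2 --m--> p2
Final state: p2
Accept states: {p2}
Yes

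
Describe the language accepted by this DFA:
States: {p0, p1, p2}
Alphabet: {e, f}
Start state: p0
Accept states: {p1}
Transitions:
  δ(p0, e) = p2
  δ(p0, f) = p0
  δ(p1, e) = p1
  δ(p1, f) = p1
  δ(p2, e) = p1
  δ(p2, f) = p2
Testing a few strings:
  'eeee' → accept
  'efee' → accept
  'efff' → reject
  'e' → reject
State roles: p0=zero e's seen; p1=≥ two e's seen; p2=one e seen
All strings over {e,f} containing at least two e's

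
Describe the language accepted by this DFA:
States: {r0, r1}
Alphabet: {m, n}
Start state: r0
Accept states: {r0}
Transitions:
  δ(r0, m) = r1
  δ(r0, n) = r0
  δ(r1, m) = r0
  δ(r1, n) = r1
Testing a few strings:
  'n' → accept
  'nm' → reject
  'mmn' → accept
  'nmm' → accept
State roles: r0=even number of m's so far; r1=odd number of m's so far
All strings over {m,n} with an even number of m's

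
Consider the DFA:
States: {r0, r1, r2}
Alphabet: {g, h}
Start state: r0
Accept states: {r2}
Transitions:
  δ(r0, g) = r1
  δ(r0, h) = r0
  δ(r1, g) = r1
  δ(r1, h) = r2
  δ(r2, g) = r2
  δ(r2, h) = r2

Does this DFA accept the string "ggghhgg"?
Processing string "ggghhgg":
  r0 --g--> r1
  r1 --g--> r1
  r1 --g--> r1
  r1 --h--> r2
  r2 --h--> r2
  r2 --g--> r2
  r2 --g--> r2
Final state: r2
Accept states: {r2}
Yes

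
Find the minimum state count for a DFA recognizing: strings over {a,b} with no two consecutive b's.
By Myhill–Nerode, count the distinguishable equivalence classes: three classes — safe with last≠b / safe with last=b / bb seen (dead).
3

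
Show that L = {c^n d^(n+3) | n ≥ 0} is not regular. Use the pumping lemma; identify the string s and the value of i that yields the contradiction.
Assume L is regular with pumping length p. Idea: pumping the c-block breaks the fixed offset of 3.
Choose s = c^p d^(p+3) ∈ L. By the pumping lemma, s = xyz with |xy| ≤ p, |y| > 0, so y = c^k with k ≥ 1. Then xy²z = c^(p+k) d^(p+3). For this to be in L we would need p+3 = (p+k)+3, i.e. k = 0, contradicting k ≥ 1. So xy²z ∉ L.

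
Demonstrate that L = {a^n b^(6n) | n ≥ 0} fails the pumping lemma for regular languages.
Assume L is regular with pumping length p. Idea: pumping the a-block breaks the 1:6 ratio.
Choose s = a^p b^(6p) (length 7p ≥ p). By the pumping lemma, s = xyz with |xy| ≤ p, |y| > 0, so y = a^k with k ≥ 1. Then xy²z = a^(p+k) b^(6p). For this to be in L we would need 6p = 6(p+k), i.e. 6k = 0, contradicting k ≥ 1. So xy²z ∉ L.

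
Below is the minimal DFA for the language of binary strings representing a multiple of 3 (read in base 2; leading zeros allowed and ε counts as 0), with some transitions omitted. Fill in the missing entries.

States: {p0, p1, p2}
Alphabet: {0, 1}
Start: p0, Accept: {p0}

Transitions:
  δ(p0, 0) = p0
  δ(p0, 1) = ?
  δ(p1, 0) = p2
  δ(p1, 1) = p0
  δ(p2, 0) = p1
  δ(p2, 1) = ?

From the language and accept set, identify what each state tracks — p0: value ≡ 0 (mod 3); p1: value ≡ 1 (mod 3); p2: value ≡ 2 (mod 3).
Each missing δ(q, a) is the state matching the new tracked value after reading a.
δ(p0, 1) = p1; δ(p2, 1) = p2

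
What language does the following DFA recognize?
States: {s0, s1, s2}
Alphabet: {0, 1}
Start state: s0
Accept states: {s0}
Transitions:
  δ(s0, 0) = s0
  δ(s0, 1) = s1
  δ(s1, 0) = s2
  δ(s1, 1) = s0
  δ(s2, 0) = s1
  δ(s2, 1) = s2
Testing a few strings:
  '11' → accept
  '1001' → accept
  '111' → reject
  '1101' → reject
State roles: s0=value ≡ 0 (mod 3); s1=value ≡ 1 (mod 3); s2=value ≡ 2 (mod 3)
All binary strings representing a multiple of 3 (read in base 2; leading zeros allowed and ε counts as 0)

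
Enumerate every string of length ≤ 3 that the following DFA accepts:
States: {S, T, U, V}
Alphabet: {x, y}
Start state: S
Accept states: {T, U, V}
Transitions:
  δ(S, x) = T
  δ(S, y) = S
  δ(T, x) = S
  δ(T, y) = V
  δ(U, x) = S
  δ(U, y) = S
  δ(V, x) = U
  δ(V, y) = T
x, xy, yx, xxx, xyx, xyy, yxy, yyx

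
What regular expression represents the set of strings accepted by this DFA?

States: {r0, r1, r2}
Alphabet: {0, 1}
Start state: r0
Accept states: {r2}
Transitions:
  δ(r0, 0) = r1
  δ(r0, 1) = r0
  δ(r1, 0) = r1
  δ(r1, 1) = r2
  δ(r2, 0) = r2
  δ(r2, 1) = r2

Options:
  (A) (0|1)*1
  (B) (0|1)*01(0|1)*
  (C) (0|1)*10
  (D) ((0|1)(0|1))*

Check each option against the DFA on short strings; one disagreement eliminates an option:
  (A) (0|1)*1: on '1' the DFA goes r0 → r0 and rejects (r0 ∉ Accept), but the regex matches it → eliminate
  (B) (0|1)*01(0|1)*: agrees with the DFA on every string of length ≤ 6
  (C) (0|1)*10: on '01' the DFA goes r0 → r1 → r2 and accepts (r2 ∈ Accept), but the regex does not match it → eliminate
  (D) ((0|1)(0|1))*: on ε the DFA stays in r0 and rejects (r0 ∉ Accept), but the regex matches it → eliminate
Only (B) is consistent with the DFA.
(B) (0|1)*01(0|1)*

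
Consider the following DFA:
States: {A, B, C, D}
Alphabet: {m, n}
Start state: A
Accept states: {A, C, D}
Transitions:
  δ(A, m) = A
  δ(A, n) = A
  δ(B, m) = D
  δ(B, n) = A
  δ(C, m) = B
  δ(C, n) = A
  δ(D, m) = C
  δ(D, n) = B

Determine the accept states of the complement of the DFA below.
Complement accept states = All states \ Original accept states
= {A, B, C, D} \ {A, C, D}
{B}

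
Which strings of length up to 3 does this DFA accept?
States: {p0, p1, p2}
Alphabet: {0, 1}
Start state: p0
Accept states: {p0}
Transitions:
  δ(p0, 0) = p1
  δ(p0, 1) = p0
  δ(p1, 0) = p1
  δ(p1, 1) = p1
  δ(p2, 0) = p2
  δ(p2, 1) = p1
ε, 1, 11, 111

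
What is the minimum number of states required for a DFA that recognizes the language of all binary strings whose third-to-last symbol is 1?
By Myhill–Nerode, count the distinguishable equivalence classes: 2^3 = 8 classes — the DFA must remember the last 3 symbols read; every pair of distinct length-3 suffixes is distinguishable by some continuation.
8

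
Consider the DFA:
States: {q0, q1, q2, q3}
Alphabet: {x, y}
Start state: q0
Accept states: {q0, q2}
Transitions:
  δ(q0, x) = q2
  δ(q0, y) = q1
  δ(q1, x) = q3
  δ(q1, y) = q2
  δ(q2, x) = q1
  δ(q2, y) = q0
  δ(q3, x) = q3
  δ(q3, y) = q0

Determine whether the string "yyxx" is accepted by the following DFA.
Processing string "yyxx":
  q0 --y--> q1
  q1 --y--> q2
  q2 --x--> q1
  q1 --x--> q3
Final state: q3
Accept states: {q0, q2}
No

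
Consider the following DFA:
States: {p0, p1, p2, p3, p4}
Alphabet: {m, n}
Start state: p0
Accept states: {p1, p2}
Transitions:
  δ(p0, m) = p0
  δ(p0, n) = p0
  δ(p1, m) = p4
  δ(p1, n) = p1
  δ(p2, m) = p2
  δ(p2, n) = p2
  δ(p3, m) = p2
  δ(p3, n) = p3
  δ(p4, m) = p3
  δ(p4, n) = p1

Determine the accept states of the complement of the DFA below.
Complement accept states = All states \ Original accept states
= {p0, p1, p2, p3, p4} \ {p1, p2}
{p0, p3, p4}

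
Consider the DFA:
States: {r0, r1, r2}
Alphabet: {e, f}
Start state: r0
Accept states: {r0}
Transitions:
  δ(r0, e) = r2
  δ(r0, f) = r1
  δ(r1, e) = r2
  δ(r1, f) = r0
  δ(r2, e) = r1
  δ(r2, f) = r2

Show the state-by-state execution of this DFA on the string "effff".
read 'e': r0 → r2
  read 'f': r2 → r2
  read 'f': r2 → r2
  read 'f': r2 → r2
  read 'f': r2 → r2
r0 -> r2 -> r2 -> r2 -> r2 -> r2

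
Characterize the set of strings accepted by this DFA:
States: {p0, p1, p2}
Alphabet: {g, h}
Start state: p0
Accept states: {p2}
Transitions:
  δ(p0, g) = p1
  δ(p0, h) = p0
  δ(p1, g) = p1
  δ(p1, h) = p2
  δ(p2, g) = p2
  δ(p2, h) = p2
Testing a few strings:
  'ghh' → accept
  'h' → reject
  'g' → reject
  'gh' → accept
State roles: p0=no g seen yet; p1=seen a g, waiting for h; p2=substring gh seen
All strings over {g,h} containing the substring gh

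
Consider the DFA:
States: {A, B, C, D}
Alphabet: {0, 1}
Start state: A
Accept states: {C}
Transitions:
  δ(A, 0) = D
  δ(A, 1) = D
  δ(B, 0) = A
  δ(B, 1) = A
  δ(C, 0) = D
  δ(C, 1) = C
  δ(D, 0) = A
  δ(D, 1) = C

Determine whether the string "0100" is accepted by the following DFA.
Processing string "0100":
  A --0--> D
  D --1--> C
  C --0--> D
  D --0--> A
Final state: A
Accept states: {C}
No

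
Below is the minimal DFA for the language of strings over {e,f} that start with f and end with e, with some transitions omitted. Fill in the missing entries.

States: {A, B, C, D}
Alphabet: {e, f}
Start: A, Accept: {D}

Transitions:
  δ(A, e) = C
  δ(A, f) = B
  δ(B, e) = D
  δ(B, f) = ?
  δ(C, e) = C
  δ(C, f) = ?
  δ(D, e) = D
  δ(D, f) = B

From the language and accept set, identify what each state tracks — A: no input read; B: started with f, last symbol f; C: started with e (dead); D: started with f, last symbol e.
Each missing δ(q, a) is the state matching the new tracked value after reading a.
δ(B, f) = B; δ(C, f) = C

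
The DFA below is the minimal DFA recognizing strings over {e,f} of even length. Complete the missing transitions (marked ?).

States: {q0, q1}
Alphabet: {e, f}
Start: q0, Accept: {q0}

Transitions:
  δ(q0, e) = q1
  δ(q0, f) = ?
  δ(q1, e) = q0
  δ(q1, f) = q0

From the language and accept set, identify what each state tracks — q0: even length so far; q1: odd length so far.
Each missing δ(q, a) is the state matching the new tracked value after reading a.
δ(q0, f) = q1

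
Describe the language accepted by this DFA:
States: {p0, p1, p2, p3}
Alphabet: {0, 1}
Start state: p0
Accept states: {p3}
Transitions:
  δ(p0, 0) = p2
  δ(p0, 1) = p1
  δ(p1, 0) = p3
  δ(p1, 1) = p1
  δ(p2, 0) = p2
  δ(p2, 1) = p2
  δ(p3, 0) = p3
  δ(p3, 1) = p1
Testing a few strings:
  '010' → reject
  '1' → reject
  '1010' → accept
  '10' → accept
State roles: p0=no input read; p1=started with 1, last symbol 1; p2=started with 0 (dead); p3=started with 1, last symbol 0
All binary strings that start with 1 and end with 0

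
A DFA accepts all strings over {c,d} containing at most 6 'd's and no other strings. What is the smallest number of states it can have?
By Myhill–Nerode, count the distinguishable equivalence classes: 8 classes — having seen 0, 1, …, 6, or >6 copies of 'd'; counts 0 through 6 are accepting and >6 is dead.
8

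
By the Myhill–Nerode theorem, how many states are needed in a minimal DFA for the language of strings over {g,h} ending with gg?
By Myhill–Nerode, count the distinguishable equivalence classes: 3 classes — one per longest suffix of the input that is a prefix of 'gg' (lengths 0 through 2); only the length-2 class is accepting.
3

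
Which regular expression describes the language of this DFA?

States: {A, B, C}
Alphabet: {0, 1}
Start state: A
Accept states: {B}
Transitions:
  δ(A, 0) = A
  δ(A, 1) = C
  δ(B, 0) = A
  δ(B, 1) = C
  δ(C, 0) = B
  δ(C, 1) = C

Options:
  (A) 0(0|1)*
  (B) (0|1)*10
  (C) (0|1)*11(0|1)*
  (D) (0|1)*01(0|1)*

Check each option against the DFA on short strings; one disagreement eliminates an option:
  (A) 0(0|1)*: on '0' the DFA goes A → A and rejects (A ∉ Accept), but the regex matches it → eliminate
  (B) (0|1)*10: agrees with the DFA on every string of length ≤ 6
  (C) (0|1)*11(0|1)*: on '10' the DFA goes A → C → B and accepts (B ∈ Accept), but the regex does not match it → eliminate
  (D) (0|1)*01(0|1)*: on '01' the DFA goes A → A → C and rejects (C ∉ Accept), but the regex matches it → eliminate
Only (B) is consistent with the DFA.
(B) (0|1)*10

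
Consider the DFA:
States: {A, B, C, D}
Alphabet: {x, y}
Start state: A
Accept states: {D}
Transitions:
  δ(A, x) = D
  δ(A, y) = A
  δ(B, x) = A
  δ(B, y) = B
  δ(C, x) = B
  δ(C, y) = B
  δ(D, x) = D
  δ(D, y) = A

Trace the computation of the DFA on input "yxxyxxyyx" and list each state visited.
read 'y': A → A
  read 'x': A → D
  read 'x': D → D
  read 'y': D → A
  read 'x': A → D
  read 'x': D → D
  read 'y': D → A
  read 'y': A → A
  read 'x': A → D
A -> A -> D -> D -> A -> D -> D -> A -> A -> D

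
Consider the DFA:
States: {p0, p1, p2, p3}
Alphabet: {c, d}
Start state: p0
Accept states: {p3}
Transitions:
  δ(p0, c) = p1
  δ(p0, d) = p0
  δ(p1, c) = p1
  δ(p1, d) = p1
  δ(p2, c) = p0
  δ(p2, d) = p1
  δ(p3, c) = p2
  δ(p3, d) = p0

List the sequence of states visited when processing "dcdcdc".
read 'd': p0 → p0
  read 'c': p0 → p1
  read 'd': p1 → p1
  read 'c': p1 → p1
  read 'd': p1 → p1
  read 'c': p1 → p1
p0 -> p0 -> p1 -> p1 -> p1 -> p1 -> p1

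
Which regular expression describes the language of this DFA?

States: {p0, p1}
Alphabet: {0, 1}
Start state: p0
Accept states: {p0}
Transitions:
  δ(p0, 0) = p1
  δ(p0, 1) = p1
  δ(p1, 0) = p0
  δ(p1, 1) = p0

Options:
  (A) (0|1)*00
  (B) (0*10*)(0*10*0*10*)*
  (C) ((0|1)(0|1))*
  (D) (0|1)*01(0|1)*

Check each option against the DFA on short strings; one disagreement eliminates an option:
  (A) (0|1)*00: on ε the DFA stays in p0 and accepts (p0 ∈ Accept), but the regex does not match it → eliminate
  (B) (0*10*)(0*10*0*10*)*: on ε the DFA stays in p0 and accepts (p0 ∈ Accept), but the regex does not match it → eliminate
  (C) ((0|1)(0|1))*: agrees with the DFA on every string of length ≤ 6
  (D) (0|1)*01(0|1)*: on ε the DFA stays in p0 and accepts (p0 ∈ Accept), but the regex does not match it → eliminate
Only (C) is consistent with the DFA.
(C) ((0|1)(0|1))*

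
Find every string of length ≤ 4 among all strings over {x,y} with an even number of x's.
ε, y, xx, yy, xxy, xyx, yxx, yyy, xxxx, xxyy, xyxy, xyyx, yxxy, yxyx, yyxx, yyyy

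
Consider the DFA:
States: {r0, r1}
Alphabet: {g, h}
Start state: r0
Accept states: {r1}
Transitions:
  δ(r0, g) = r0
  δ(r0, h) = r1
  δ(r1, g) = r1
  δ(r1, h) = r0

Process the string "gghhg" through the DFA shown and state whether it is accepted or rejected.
Processing string "gghhg":
  r0 --g--> r0
  r0 --g--> r0
  r0 --h--> r1
  r1 --h--> r0
  r0 --g--> r0
Final state: r0
Accept states: {r1}
No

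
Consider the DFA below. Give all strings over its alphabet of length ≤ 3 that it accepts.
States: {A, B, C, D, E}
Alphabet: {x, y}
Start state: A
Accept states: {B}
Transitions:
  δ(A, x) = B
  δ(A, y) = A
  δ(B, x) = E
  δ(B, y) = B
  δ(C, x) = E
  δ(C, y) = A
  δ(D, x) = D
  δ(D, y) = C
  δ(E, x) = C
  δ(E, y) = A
x, xy, yx, xyy, yxy, yyx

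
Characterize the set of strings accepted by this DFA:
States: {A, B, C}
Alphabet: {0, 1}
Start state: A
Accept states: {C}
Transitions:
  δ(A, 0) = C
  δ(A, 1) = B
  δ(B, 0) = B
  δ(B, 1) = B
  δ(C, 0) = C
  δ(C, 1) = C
Testing a few strings:
  '11' → reject
  '10' → reject
  '000' → accept
  '01' → accept
State roles: A=no input read; B=started with 1 (dead); C=started with 0
All binary strings starting with 0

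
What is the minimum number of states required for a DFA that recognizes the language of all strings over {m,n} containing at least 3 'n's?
By Myhill–Nerode, count the distinguishable equivalence classes: 4 classes — having seen 0, 1, 2, or ≥3 copies of 'n'; any two classes i < j (j ≤ 3) are distinguished by the string n^(3−j), which takes class j to 3 copies (accepted) but leaves class i below 3 (rejected).
4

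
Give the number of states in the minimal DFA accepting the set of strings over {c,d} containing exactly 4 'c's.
By Myhill–Nerode, count the distinguishable equivalence classes: 6 classes — having seen 0, 1, …, 4, or >4 copies of 'c'; the count-4 class is the only accepting one and >4 is dead.
6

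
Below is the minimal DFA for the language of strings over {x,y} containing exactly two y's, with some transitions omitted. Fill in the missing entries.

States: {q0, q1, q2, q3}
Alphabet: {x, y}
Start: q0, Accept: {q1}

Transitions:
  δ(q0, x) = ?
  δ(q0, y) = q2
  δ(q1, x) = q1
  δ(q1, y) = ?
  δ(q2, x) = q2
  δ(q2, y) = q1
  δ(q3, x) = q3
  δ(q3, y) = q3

From the language and accept set, identify what each state tracks — q0: zero y's; q1: two y's; q2: one y; q3: ≥ three y's (dead).
Each missing δ(q, a) is the state matching the new tracked value after reading a.
δ(q0, x) = q0; δ(q1, y) = q3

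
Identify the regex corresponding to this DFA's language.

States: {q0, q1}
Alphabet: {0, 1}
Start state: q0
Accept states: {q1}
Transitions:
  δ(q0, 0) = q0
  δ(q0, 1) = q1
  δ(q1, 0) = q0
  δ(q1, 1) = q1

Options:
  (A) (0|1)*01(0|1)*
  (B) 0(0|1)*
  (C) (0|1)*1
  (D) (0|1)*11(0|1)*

Check each option against the DFA on short strings; one disagreement eliminates an option:
  (A) (0|1)*01(0|1)*: on '1' the DFA goes q0 → q1 and accepts (q1 ∈ Accept), but the regex does not match it → eliminate
  (B) 0(0|1)*: on '0' the DFA goes q0 → q0 and rejects (q0 ∉ Accept), but the regex matches it → eliminate
  (C) (0|1)*1: agrees with the DFA on every string of length ≤ 6
  (D) (0|1)*11(0|1)*: on '1' the DFA goes q0 → q1 and accepts (q1 ∈ Accept), but the regex does not match it → eliminate
Only (C) is consistent with the DFA.
(C) (0|1)*1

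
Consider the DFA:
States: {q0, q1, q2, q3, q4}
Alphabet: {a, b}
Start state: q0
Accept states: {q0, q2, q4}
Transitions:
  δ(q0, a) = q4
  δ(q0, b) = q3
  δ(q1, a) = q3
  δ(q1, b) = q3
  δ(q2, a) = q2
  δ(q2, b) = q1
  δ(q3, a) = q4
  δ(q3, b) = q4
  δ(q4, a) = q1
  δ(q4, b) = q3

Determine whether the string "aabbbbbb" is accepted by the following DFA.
Processing string "aabbbbbb":
  q0 --a--> q4
  q4 --a--> q1
  q1 --b--> q3
  q3 --b--> q4
  q4 --b--> q3
  q3 --b--> q4
  q4 --b--> q3
  q3 --b--> q4
Final state: q4
Accept states: {q0, q2, q4}
Yes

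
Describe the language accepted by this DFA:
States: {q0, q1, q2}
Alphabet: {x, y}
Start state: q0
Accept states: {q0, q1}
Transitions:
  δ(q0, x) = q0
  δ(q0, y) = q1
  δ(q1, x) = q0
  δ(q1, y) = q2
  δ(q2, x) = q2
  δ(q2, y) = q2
Testing a few strings:
  'xxxy' → accept
  'xy' → accept
  'x' → accept
  'yy' → reject
State roles: q0=last symbol not y (ok); q1=last symbol y (ok); q2=saw yy (dead)
All strings over {x,y} with no two consecutive y's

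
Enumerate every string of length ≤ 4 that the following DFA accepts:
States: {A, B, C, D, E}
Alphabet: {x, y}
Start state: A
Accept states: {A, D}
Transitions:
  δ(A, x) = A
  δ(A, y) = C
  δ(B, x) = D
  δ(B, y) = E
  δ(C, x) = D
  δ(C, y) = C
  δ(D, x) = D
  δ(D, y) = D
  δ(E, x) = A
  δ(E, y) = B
ε, x, xx, yx, xxx, xyx, yxx, yxy, yyx, xxxx, xxyx, xyxx, xyxy, xyyx, yxxx, yxxy, yxyx, yxyy, yyxx, yyxy, yyyx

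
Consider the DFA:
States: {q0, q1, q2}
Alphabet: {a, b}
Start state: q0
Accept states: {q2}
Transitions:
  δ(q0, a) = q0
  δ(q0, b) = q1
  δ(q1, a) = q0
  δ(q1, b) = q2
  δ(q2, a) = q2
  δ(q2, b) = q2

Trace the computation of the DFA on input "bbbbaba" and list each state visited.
read 'b': q0 → q1
  read 'b': q1 → q2
  read 'b': q2 → q2
  read 'b': q2 → q2
  read 'a': q2 → q2
  read 'b': q2 → q2
  read 'a': q2 → q2
q0 -> q1 -> q2 -> q2 -> q2 -> q2 -> q2 -> q2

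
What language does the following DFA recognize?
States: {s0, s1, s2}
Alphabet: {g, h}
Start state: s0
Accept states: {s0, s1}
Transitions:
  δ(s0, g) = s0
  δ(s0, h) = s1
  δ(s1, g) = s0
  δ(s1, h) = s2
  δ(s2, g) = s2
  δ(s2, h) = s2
Testing a few strings:
  'ggg' → accept
  'g' → accept
  'gg' → accept
  'hh' → reject
State roles: s0=last symbol not h (ok); s1=last symbol h (ok); s2=saw hh (dead)
All strings over {g,h} with no two consecutive h's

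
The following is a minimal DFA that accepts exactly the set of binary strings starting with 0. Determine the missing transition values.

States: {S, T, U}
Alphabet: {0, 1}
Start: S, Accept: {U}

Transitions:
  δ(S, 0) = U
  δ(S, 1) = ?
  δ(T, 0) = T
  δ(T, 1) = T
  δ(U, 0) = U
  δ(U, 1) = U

From the language and accept set, identify what each state tracks — S: no input read; T: started with 1 (dead); U: started with 0.
Each missing δ(q, a) is the state matching the new tracked value after reading a.
δ(S, 1) = T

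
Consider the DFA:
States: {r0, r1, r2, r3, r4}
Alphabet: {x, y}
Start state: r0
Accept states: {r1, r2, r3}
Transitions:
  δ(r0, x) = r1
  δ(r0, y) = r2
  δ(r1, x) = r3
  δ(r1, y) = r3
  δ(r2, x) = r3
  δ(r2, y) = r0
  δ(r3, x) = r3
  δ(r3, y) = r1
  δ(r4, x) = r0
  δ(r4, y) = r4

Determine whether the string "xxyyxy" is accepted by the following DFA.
Processing string "xxyyxy":
  r0 --x--> r1
  r1 --x--> r3
  r3 --y--> r1
  r1 --y--> r3
  r3 --x--> r3
  r3 --y--> r1
Final state: r1
Accept states: {r1, r2, r3}
Yes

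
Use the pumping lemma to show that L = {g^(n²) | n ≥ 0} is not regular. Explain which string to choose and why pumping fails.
Assume L is regular with pumping length p. Idea: pumping adds a fixed amount, but gaps between consecutive squares grow.
Choose s = g^(p²) (length p² ≥ p). By the pumping lemma, s = xyz with |xy| ≤ p, |y| > 0, so |y| = k with 1 ≤ k ≤ p. Then |xy²z| = p²+k. Since p² < p²+k ≤ p²+p < (p+1)², the length p²+k lies strictly between consecutive squares, so it is not a perfect square and xy²z ∉ L.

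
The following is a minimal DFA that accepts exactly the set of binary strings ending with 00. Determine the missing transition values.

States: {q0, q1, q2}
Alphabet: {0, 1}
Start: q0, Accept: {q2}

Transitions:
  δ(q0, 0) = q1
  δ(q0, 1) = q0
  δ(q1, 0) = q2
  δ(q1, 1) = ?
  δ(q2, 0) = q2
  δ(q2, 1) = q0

From the language and accept set, identify what each state tracks — q0: last symbol not 0; q1: one trailing 0; q2: two trailing 0's.
Each missing δ(q, a) is the state matching the new tracked value after reading a.
δ(q1, 1) = q0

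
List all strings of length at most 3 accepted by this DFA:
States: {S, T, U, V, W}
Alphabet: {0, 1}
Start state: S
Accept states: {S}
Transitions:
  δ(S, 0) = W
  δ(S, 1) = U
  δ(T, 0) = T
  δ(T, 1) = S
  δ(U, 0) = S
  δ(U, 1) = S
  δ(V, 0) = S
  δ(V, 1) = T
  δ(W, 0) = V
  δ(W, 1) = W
ε, 10, 11, 000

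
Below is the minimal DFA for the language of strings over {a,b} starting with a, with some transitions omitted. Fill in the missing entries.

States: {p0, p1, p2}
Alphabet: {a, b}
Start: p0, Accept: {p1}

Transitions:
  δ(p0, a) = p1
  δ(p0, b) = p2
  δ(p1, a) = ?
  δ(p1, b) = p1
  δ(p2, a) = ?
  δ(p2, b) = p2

From the language and accept set, identify what each state tracks — p0: no input read; p1: started with a; p2: started with b (dead).
Each missing δ(q, a) is the state matching the new tracked value after reading a.
δ(p1, a) = p1; δ(p2, a) = p2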